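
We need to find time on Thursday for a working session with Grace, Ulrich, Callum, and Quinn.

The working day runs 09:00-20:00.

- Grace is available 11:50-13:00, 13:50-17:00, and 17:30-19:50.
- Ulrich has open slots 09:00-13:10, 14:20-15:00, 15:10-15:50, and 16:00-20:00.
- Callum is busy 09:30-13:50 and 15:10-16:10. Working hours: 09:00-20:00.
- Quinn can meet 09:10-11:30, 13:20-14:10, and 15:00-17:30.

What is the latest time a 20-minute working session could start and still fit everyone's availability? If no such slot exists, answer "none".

16:40

Callum free within 09:00–20:00: 09:00–09:30, 13:50–15:10, 16:10–20:00.
Grace ∩ Ulrich: 11:50–13:00, 14:20–15:00, 15:10–15:50, 16:00–17:00, 17:30–19:50.
Grace ∩ Ulrich ∩ Callum: 14:20–15:00, 16:10–17:00, 17:30–19:50.
Grace ∩ Ulrich ∩ Callum ∩ Quinn: 16:10–17:00.
Windows ≥ 20 min: 16:10–17:00.
Latest start in the last window 16:10–17:00 is 17:00 − 20 min = 16:40.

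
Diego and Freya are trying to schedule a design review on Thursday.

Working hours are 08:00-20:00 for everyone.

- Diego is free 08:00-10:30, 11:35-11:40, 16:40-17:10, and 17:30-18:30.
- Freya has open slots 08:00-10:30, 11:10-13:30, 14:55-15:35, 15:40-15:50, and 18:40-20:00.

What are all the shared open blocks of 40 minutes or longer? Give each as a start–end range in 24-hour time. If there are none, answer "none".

08:00–10:30

Diego ∩ Freya: 08:00–10:30, 11:35–11:40.
Windows ≥ 40 min: 08:00–10:30.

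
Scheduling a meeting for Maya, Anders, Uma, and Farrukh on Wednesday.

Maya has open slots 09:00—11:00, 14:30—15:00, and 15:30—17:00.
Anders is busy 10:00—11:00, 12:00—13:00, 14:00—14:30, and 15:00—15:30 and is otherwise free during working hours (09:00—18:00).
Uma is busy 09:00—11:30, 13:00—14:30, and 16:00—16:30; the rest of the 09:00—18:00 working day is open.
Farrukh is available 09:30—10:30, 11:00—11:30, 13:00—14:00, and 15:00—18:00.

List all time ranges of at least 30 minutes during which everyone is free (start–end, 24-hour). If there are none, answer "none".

15:30–16:00, 16:30–17:00

Anders free within 09:00–18:00: 09:00–10:00, 11:00–12:00, 13:00–14:00, 14:30–15:00, 15:30–18:00.
Uma free within 09:00–18:00: 11:30–13:00, 14:30–16:00, 16:30–18:00.
Maya ∩ Anders: 09:00–10:00, 14:30–15:00, 15:30–17:00.
Maya ∩ Anders ∩ Uma: 14:30–15:00, 15:30–16:00, 16:30–17:00.
Maya ∩ Anders ∩ Uma ∩ Farrukh: 15:30–16:00, 16:30–17:00.
Windows ≥ 30 min: 15:30–16:00, 16:30–17:00.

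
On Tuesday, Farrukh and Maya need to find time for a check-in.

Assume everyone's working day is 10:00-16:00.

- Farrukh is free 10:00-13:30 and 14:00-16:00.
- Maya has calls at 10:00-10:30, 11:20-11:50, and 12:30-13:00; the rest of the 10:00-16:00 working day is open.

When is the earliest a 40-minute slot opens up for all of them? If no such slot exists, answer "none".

10:30

Maya free within 10:00–16:00: 10:30–11:20, 11:50–12:30, 13:00–16:00.
Farrukh ∩ Maya: 10:30–11:20, 11:50–12:30, 13:00–13:30, 14:00–16:00.
Windows ≥ 40 min: 10:30–11:20, 11:50–12:30, 14:00–16:00.
Earliest such window starts at 10:30.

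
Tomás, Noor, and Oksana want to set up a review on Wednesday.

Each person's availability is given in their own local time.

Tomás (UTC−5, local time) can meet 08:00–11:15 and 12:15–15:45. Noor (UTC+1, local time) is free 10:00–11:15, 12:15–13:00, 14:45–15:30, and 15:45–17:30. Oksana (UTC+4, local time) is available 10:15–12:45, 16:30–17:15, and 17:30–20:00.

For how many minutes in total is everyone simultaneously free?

Tomás → UTC: 13:00–16:15, 17:15–20:45.
Noor → UTC: 09:00–10:15, 11:15–12:00, 13:45–14:30, 14:45–16:30.
Oksana → UTC: 06:15–08:45, 12:30–13:15, 13:30–16:00.
Tomás ∩ Noor: 13:45–14:30, 14:45–16:15.
Tomás ∩ Noor ∩ Oksana: 13:45–14:30, 14:45–16:00.
Total common minutes: 45 + 75 = 120.

120 minutes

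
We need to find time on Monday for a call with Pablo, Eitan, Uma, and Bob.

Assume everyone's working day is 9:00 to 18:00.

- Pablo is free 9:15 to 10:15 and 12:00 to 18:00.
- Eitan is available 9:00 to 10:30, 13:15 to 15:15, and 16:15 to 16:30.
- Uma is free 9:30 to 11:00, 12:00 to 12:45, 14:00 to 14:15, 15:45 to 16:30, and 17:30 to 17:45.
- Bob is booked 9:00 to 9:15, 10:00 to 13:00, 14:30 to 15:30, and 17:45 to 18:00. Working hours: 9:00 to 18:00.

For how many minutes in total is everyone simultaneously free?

Bob free within 09:00–18:00: 09:15–10:00, 13:00–14:30, 15:30–17:45.
Pablo ∩ Eitan: 09:15–10:15, 13:15–15:15, 16:15–16:30.
Pablo ∩ Eitan ∩ Uma: 09:30–10:15, 14:00–14:15, 16:15–16:30.
Pablo ∩ Eitan ∩ Uma ∩ Bob: 09:30–10:00, 14:00–14:15, 16:15–16:30.
Total common minutes: 30 + 15 + 15 = 60.

60 minutes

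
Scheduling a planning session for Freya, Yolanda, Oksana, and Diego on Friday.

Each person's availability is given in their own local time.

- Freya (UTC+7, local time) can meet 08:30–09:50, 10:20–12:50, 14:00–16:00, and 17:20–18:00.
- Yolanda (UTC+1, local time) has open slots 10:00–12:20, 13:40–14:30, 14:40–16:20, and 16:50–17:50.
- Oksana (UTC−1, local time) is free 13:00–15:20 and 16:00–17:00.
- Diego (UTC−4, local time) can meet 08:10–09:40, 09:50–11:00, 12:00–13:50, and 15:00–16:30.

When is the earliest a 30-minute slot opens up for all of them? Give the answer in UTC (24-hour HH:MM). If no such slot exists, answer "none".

Freya → UTC: 01:30–02:50, 03:20–05:50, 07:00–09:00, 10:20–11:00.
Yolanda → UTC: 09:00–11:20, 12:40–13:30, 13:40–15:20, 15:50–16:50.
Oksana → UTC: 14:00–16:20, 17:00–18:00.
Diego → UTC: 12:10–13:40, 13:50–15:00, 16:00–17:50, 19:00–20:30.
Freya ∩ Yolanda: 10:20–11:00.
Freya ∩ Yolanda ∩ Oksana: (none).
Freya ∩ Yolanda ∩ Oksana ∩ Diego: (none).
Windows ≥ 30 min: (none).

none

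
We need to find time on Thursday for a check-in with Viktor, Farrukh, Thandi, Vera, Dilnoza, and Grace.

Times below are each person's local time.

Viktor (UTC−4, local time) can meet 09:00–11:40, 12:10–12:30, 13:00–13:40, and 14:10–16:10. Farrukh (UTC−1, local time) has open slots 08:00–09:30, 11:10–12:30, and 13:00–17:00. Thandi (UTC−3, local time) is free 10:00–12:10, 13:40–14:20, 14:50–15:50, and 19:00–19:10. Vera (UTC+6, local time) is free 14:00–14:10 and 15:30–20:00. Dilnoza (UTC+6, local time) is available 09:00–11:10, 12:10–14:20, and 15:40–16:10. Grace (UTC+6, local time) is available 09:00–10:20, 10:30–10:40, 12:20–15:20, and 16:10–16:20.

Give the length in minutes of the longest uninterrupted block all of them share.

Viktor → UTC: 13:00–15:40, 16:10–16:30, 17:00–17:40, 18:10–20:10.
Farrukh → UTC: 09:00–10:30, 12:10–13:30, 14:00–18:00.
Thandi → UTC: 13:00–15:10, 16:40–17:20, 17:50–18:50, 22:00–22:10.
Vera → UTC: 08:00–08:10, 09:30–14:00.
Dilnoza → UTC: 03:00–05:10, 06:10–08:20, 09:40–10:10.
Grace → UTC: 03:00–04:20, 04:30–04:40, 06:20–09:20, 10:10–10:20.
Viktor ∩ Farrukh: 13:00–13:30, 14:00–15:40, 16:10–16:30, 17:00–17:40.
Viktor ∩ Farrukh ∩ Thandi: 13:00–13:30, 14:00–15:10, 17:00–17:20.
Viktor ∩ Farrukh ∩ Thandi ∩ Vera: 13:00–13:30.
Viktor ∩ Farrukh ∩ Thandi ∩ Vera ∩ Dilnoza: (none).
Viktor ∩ Farrukh ∩ Thandi ∩ Vera ∩ Dilnoza ∩ Grace: (none).
No common window.

0 minutes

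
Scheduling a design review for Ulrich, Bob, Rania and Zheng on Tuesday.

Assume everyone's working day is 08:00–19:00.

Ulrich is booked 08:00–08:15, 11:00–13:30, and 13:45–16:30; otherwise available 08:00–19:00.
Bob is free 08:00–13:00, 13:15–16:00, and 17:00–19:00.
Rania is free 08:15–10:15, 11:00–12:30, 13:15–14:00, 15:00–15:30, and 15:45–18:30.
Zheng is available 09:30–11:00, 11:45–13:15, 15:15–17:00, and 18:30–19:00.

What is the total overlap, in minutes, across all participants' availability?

Ulrich free within 08:00–19:00: 08:15–11:00, 13:30–13:45, 16:30–19:00.
Ulrich ∩ Bob: 08:15–11:00, 13:30–13:45, 17:00–19:00.
Ulrich ∩ Bob ∩ Rania: 08:15–10:15, 13:30–13:45, 17:00–18:30.
Ulrich ∩ Bob ∩ Rania ∩ Zheng: 09:30–10:15.
Total common minutes: 45.

45 minutes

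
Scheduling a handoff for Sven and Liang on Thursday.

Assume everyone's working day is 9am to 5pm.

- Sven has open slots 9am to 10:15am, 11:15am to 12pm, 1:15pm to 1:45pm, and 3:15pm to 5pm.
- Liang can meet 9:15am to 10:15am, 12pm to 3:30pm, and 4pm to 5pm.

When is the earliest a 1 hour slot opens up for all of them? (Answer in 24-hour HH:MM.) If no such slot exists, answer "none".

Sven ∩ Liang: 09:15–10:15, 13:15–13:45, 15:15–15:30, 16:00–17:00.
Windows ≥ 60 min: 09:15–10:15, 16:00–17:00.
Earliest such window starts at 09:15.

09:15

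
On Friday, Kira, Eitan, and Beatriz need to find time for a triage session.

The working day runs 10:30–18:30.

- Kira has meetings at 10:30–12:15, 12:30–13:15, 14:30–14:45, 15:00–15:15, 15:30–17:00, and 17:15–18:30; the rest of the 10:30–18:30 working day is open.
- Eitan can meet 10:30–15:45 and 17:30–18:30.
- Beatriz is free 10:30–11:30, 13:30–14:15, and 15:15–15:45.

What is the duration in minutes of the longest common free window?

Kira free within 10:30–18:30: 12:15–12:30, 13:15–14:30, 14:45–15:00, 15:15–15:30, 17:00–17:15.
Kira ∩ Eitan: 12:15–12:30, 13:15–14:30, 14:45–15:00, 15:15–15:30.
Kira ∩ Eitan ∩ Beatriz: 13:30–14:15, 15:15–15:30.
Common window lengths: 45, 15 min; longest is 45.

45 minutes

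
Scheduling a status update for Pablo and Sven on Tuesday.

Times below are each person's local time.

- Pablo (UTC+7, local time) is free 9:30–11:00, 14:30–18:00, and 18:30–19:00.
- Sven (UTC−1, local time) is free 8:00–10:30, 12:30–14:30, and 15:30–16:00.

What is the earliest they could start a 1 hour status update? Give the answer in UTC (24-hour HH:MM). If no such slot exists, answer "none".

09:00

Pablo → UTC: 02:30–04:00, 07:30–11:00, 11:30–12:00.
Sven → UTC: 09:00–11:30, 13:30–15:30, 16:30–17:00.
Pablo ∩ Sven: 09:00–11:00.
Windows ≥ 60 min: 09:00–11:00.
Earliest such window starts at 09:00.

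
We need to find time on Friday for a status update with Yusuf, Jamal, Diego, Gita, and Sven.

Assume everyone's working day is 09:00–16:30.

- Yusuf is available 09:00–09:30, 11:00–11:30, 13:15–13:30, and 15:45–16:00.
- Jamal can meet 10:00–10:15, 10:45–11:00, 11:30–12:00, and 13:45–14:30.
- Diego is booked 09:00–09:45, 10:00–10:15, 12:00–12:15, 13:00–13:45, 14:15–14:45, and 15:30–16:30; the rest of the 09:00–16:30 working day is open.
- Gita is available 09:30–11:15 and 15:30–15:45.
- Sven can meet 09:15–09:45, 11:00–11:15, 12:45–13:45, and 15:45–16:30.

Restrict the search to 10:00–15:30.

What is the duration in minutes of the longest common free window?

0 minutes

Diego free within 09:00–16:30: 09:45–10:00, 10:15–12:00, 12:15–13:00, 13:45–14:15, 14:45–15:30.
Yusuf ∩ Jamal: (none).
Yusuf ∩ Jamal ∩ Diego: (none).
Yusuf ∩ Jamal ∩ Diego ∩ Gita: (none).
Yusuf ∩ Jamal ∩ Diego ∩ Gita ∩ Sven: (none).
Restricted to 10:00–15:30: (none).
No common window.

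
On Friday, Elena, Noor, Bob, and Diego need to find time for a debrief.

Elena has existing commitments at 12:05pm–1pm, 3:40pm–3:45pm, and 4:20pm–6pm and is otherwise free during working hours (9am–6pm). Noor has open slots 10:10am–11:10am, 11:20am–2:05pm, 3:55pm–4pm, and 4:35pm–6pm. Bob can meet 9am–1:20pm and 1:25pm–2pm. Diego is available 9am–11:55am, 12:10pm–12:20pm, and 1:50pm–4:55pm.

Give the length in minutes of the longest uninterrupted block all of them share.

Elena free within 09:00–18:00: 09:00–12:05, 13:00–15:40, 15:45–16:20.
Elena ∩ Noor: 10:10–11:10, 11:20–12:05, 13:00–14:05, 15:55–16:00.
Elena ∩ Noor ∩ Bob: 10:10–11:10, 11:20–12:05, 13:00–13:20, 13:25–14:00.
Elena ∩ Noor ∩ Bob ∩ Diego: 10:10–11:10, 11:20–11:55, 13:50–14:00.
Common window lengths: 60, 35, 10 min; longest is 60.

60 minutes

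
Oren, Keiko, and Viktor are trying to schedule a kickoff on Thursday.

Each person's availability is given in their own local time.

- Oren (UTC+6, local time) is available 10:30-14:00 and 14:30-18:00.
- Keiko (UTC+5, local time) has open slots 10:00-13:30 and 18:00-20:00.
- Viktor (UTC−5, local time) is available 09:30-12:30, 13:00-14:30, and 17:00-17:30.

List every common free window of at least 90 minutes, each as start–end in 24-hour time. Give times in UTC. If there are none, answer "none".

Oren → UTC: 04:30–08:00, 08:30–12:00.
Keiko → UTC: 05:00–08:30, 13:00–15:00.
Viktor → UTC: 14:30–17:30, 18:00–19:30, 22:00–22:30.
Oren ∩ Keiko: 05:00–08:00.
Oren ∩ Keiko ∩ Viktor: (none).
Windows ≥ 90 min: (none).

none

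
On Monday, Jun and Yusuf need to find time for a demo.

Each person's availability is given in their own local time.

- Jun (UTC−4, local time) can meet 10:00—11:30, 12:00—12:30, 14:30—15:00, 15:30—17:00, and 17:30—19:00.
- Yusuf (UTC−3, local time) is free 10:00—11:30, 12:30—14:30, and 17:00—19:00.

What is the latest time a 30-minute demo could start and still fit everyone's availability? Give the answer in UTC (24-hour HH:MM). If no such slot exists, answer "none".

21:30

Jun → UTC: 14:00–15:30, 16:00–16:30, 18:30–19:00, 19:30–21:00, 21:30–23:00.
Yusuf → UTC: 13:00–14:30, 15:30–17:30, 20:00–22:00.
Jun ∩ Yusuf: 14:00–14:30, 16:00–16:30, 20:00–21:00, 21:30–22:00.
Windows ≥ 30 min: 14:00–14:30, 16:00–16:30, 20:00–21:00, 21:30–22:00.
Latest start in the last window 21:30–22:00 is 22:00 − 30 min = 21:30.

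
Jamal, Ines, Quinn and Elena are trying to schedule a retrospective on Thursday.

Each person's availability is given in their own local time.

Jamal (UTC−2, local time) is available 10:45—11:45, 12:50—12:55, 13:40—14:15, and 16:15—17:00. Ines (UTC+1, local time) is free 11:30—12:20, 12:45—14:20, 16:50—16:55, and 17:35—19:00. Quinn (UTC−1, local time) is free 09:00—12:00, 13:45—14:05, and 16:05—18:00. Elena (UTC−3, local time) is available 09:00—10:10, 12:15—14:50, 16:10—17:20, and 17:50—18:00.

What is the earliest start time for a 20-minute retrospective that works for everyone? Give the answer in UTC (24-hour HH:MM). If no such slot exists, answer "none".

none

Jamal → UTC: 12:45–13:45, 14:50–14:55, 15:40–16:15, 18:15–19:00.
Ines → UTC: 10:30–11:20, 11:45–13:20, 15:50–15:55, 16:35–18:00.
Quinn → UTC: 10:00–13:00, 14:45–15:05, 17:05–19:00.
Elena → UTC: 12:00–13:10, 15:15–17:50, 19:10–20:20, 20:50–21:00.
Jamal ∩ Ines: 12:45–13:20, 15:50–15:55.
Jamal ∩ Ines ∩ Quinn: 12:45–13:00.
Jamal ∩ Ines ∩ Quinn ∩ Elena: 12:45–13:00.
Windows ≥ 20 min: (none).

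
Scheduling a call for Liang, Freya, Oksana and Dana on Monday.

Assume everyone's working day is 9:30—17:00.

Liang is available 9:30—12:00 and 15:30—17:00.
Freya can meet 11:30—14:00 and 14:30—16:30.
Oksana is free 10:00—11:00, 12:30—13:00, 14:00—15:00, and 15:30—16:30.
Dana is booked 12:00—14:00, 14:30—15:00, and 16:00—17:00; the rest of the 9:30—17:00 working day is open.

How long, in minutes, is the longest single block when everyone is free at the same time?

Dana free within 09:30–17:00: 09:30–12:00, 14:00–14:30, 15:00–16:00.
Liang ∩ Freya: 11:30–12:00, 15:30–16:30.
Liang ∩ Freya ∩ Oksana: 15:30–16:30.
Liang ∩ Freya ∩ Oksana ∩ Dana: 15:30–16:00.
Single common window of 30 minutes.

30 minutes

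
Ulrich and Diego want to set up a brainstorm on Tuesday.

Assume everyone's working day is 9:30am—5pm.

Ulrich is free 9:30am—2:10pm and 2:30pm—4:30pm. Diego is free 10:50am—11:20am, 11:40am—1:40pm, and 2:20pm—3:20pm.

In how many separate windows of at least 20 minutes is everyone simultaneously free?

Ulrich ∩ Diego: 10:50–11:20, 11:40–13:40, 14:30–15:20.
Windows ≥ 20 min: 10:50–11:20, 11:40–13:40, 14:30–15:20.
That's 3 windows.

3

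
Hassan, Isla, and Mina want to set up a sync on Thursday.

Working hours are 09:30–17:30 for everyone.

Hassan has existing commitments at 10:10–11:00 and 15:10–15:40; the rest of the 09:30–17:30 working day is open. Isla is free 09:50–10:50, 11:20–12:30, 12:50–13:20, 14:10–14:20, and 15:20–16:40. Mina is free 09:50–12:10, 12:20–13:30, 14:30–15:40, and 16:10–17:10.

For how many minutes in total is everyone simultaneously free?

140 minutes

Hassan free within 09:30–17:30: 09:30–10:10, 11:00–15:10, 15:40–17:30.
Hassan ∩ Isla: 09:50–10:10, 11:20–12:30, 12:50–13:20, 14:10–14:20, 15:40–16:40.
Hassan ∩ Isla ∩ Mina: 09:50–10:10, 11:20–12:10, 12:20–12:30, 12:50–13:20, 16:10–16:40.
Total common minutes: 20 + 50 + 10 + 30 + 30 = 140.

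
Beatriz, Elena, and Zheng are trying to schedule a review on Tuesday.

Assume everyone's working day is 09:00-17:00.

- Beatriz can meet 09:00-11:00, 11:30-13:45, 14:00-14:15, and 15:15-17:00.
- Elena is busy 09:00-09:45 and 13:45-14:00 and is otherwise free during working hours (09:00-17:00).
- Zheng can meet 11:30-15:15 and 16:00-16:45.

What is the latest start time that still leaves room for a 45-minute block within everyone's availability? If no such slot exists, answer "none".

Elena free within 09:00–17:00: 09:45–13:45, 14:00–17:00.
Beatriz ∩ Elena: 09:45–11:00, 11:30–13:45, 14:00–14:15, 15:15–17:00.
Beatriz ∩ Elena ∩ Zheng: 11:30–13:45, 14:00–14:15, 16:00–16:45.
Windows ≥ 45 min: 11:30–13:45, 16:00–16:45.
Latest start in the last window 16:00–16:45 is 16:45 − 45 min = 16:00.

16:00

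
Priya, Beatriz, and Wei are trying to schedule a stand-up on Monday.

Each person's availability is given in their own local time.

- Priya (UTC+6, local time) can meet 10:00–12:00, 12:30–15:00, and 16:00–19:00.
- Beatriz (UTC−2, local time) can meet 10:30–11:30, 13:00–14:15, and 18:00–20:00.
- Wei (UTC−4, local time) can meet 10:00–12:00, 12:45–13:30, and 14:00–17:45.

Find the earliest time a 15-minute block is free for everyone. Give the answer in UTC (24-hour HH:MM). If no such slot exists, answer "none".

none

Priya → UTC: 04:00–06:00, 06:30–09:00, 10:00–13:00.
Beatriz → UTC: 12:30–13:30, 15:00–16:15, 20:00–22:00.
Wei → UTC: 14:00–16:00, 16:45–17:30, 18:00–21:45.
Priya ∩ Beatriz: 12:30–13:00.
Priya ∩ Beatriz ∩ Wei: (none).
Windows ≥ 15 min: (none).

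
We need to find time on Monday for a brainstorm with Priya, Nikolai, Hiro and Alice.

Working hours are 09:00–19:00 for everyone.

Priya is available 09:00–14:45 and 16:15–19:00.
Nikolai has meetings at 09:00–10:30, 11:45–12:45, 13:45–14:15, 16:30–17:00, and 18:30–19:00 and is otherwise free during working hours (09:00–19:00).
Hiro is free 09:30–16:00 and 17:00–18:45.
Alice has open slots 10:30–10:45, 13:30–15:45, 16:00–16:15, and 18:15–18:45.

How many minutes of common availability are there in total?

75 minutes

Nikolai free within 09:00–19:00: 10:30–11:45, 12:45–13:45, 14:15–16:30, 17:00–18:30.
Priya ∩ Nikolai: 10:30–11:45, 12:45–13:45, 14:15–14:45, 16:15–16:30, 17:00–18:30.
Priya ∩ Nikolai ∩ Hiro: 10:30–11:45, 12:45–13:45, 14:15–14:45, 17:00–18:30.
Priya ∩ Nikolai ∩ Hiro ∩ Alice: 10:30–10:45, 13:30–13:45, 14:15–14:45, 18:15–18:30.
Total common minutes: 15 + 15 + 30 + 15 = 75.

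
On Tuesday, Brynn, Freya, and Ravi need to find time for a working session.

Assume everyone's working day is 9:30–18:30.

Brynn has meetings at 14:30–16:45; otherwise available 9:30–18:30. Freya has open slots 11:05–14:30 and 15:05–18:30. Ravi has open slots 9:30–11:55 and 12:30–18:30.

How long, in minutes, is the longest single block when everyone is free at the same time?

120 minutes

Brynn free within 09:30–18:30: 09:30–14:30, 16:45–18:30.
Brynn ∩ Freya: 11:05–14:30, 16:45–18:30.
Brynn ∩ Freya ∩ Ravi: 11:05–11:55, 12:30–14:30, 16:45–18:30.
Common window lengths: 50, 120, 105 min; longest is 120.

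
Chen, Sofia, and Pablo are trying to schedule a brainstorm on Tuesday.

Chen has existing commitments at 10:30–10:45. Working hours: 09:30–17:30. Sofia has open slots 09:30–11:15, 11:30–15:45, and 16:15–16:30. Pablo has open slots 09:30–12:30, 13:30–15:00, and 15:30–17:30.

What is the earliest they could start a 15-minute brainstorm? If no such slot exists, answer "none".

09:30

Chen free within 09:30–17:30: 09:30–10:30, 10:45–17:30.
Chen ∩ Sofia: 09:30–10:30, 10:45–11:15, 11:30–15:45, 16:15–16:30.
Chen ∩ Sofia ∩ Pablo: 09:30–10:30, 10:45–11:15, 11:30–12:30, 13:30–15:00, 15:30–15:45, 16:15–16:30.
Windows ≥ 15 min: 09:30–10:30, 10:45–11:15, 11:30–12:30, 13:30–15:00, 15:30–15:45, 16:15–16:30.
Earliest such window starts at 09:30.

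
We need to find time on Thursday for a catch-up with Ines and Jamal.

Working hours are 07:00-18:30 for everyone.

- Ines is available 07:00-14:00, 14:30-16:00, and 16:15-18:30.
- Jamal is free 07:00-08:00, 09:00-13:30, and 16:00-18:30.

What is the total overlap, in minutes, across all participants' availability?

465 minutes

Ines ∩ Jamal: 07:00–08:00, 09:00–13:30, 16:15–18:30.
Total common minutes: 60 + 270 + 135 = 465.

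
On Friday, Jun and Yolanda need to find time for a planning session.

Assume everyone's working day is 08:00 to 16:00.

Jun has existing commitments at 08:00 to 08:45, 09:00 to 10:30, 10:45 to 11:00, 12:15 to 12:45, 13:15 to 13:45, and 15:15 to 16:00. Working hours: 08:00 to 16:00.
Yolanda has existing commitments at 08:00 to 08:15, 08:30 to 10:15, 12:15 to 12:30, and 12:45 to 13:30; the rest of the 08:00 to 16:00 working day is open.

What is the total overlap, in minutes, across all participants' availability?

180 minutes

Jun free within 08:00–16:00: 08:45–09:00, 10:30–10:45, 11:00–12:15, 12:45–13:15, 13:45–15:15.
Yolanda free within 08:00–16:00: 08:15–08:30, 10:15–12:15, 12:30–12:45, 13:30–16:00.
Jun ∩ Yolanda: 10:30–10:45, 11:00–12:15, 13:45–15:15.
Total common minutes: 15 + 75 + 90 = 180.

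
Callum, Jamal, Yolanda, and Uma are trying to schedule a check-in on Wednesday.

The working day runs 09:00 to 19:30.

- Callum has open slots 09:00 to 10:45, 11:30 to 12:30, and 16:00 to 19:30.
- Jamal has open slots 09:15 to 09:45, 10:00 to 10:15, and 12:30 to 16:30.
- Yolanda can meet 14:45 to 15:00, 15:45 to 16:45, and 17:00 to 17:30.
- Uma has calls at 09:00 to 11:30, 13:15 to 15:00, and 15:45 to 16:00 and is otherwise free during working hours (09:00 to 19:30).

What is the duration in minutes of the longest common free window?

Uma free within 09:00–19:30: 11:30–13:15, 15:00–15:45, 16:00–19:30.
Callum ∩ Jamal: 09:15–09:45, 10:00–10:15, 16:00–16:30.
Callum ∩ Jamal ∩ Yolanda: 16:00–16:30.
Callum ∩ Jamal ∩ Yolanda ∩ Uma: 16:00–16:30.
Single common window of 30 minutes.

30 minutes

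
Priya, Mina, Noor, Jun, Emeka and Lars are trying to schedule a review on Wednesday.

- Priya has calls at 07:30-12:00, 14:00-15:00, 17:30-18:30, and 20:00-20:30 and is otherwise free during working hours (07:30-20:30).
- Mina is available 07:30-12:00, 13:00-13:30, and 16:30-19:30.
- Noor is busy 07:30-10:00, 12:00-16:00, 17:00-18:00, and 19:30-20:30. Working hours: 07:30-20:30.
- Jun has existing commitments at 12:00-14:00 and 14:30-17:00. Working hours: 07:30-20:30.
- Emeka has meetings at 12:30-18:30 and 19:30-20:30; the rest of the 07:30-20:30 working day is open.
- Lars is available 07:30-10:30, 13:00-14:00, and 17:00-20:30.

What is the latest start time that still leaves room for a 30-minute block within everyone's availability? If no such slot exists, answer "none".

19:00

Priya free within 07:30–20:30: 12:00–14:00, 15:00–17:30, 18:30–20:00.
Noor free within 07:30–20:30: 10:00–12:00, 16:00–17:00, 18:00–19:30.
Jun free within 07:30–20:30: 07:30–12:00, 14:00–14:30, 17:00–20:30.
Emeka free within 07:30–20:30: 07:30–12:30, 18:30–19:30.
Priya ∩ Mina: 13:00–13:30, 16:30–17:30, 18:30–19:30.
Priya ∩ Mina ∩ Noor: 16:30–17:00, 18:30–19:30.
Priya ∩ Mina ∩ Noor ∩ Jun: 18:30–19:30.
Priya ∩ Mina ∩ Noor ∩ Jun ∩ Emeka: 18:30–19:30.
Priya ∩ Mina ∩ Noor ∩ Jun ∩ Emeka ∩ Lars: 18:30–19:30.
Windows ≥ 30 min: 18:30–19:30.
Latest start in the last window 18:30–19:30 is 19:30 − 30 min = 19:00.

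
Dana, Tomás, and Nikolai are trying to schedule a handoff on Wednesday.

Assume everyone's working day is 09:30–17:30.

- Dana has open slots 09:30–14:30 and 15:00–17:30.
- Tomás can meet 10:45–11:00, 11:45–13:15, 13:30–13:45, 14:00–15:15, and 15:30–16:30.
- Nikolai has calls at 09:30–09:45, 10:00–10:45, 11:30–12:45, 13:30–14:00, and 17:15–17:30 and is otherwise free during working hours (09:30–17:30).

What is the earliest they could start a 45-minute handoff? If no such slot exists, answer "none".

15:30

Nikolai free within 09:30–17:30: 09:45–10:00, 10:45–11:30, 12:45–13:30, 14:00–17:15.
Dana ∩ Tomás: 10:45–11:00, 11:45–13:15, 13:30–13:45, 14:00–14:30, 15:00–15:15, 15:30–16:30.
Dana ∩ Tomás ∩ Nikolai: 10:45–11:00, 12:45–13:15, 14:00–14:30, 15:00–15:15, 15:30–16:30.
Windows ≥ 45 min: 15:30–16:30.
Earliest such window starts at 15:30.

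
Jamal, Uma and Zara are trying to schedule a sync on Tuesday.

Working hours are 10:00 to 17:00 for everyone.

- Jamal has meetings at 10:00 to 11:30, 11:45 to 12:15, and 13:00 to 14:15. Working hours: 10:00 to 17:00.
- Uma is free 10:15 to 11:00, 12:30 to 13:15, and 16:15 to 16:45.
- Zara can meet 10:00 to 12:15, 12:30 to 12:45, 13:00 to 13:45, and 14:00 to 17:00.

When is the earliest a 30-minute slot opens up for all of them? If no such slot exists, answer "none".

16:15

Jamal free within 10:00–17:00: 11:30–11:45, 12:15–13:00, 14:15–17:00.
Jamal ∩ Uma: 12:30–13:00, 16:15–16:45.
Jamal ∩ Uma ∩ Zara: 12:30–12:45, 16:15–16:45.
Windows ≥ 30 min: 16:15–16:45.
Earliest such window starts at 16:15.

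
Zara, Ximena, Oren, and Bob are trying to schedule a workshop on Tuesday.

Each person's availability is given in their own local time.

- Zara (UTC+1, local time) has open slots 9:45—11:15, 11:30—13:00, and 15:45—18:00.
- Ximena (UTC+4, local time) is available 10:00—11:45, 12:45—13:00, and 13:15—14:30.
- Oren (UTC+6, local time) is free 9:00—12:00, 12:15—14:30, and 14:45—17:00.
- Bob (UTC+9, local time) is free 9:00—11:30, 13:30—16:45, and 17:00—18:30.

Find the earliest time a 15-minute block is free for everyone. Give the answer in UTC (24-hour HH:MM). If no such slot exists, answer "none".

08:45

Zara → UTC: 08:45–10:15, 10:30–12:00, 14:45–17:00.
Ximena → UTC: 06:00–07:45, 08:45–09:00, 09:15–10:30.
Oren → UTC: 03:00–06:00, 06:15–08:30, 08:45–11:00.
Bob → UTC: 00:00–02:30, 04:30–07:45, 08:00–09:30.
Zara ∩ Ximena: 08:45–09:00, 09:15–10:15.
Zara ∩ Ximena ∩ Oren: 08:45–09:00, 09:15–10:15.
Zara ∩ Ximena ∩ Oren ∩ Bob: 08:45–09:00, 09:15–09:30.
Windows ≥ 15 min: 08:45–09:00, 09:15–09:30.
Earliest such window starts at 08:45.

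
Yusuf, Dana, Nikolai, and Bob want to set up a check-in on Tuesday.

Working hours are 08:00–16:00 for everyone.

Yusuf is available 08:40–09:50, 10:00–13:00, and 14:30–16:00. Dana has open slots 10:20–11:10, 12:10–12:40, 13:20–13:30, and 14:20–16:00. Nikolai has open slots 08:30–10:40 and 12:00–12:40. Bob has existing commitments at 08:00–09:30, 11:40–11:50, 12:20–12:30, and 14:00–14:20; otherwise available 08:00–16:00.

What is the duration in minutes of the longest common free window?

Bob free within 08:00–16:00: 09:30–11:40, 11:50–12:20, 12:30–14:00, 14:20–16:00.
Yusuf ∩ Dana: 10:20–11:10, 12:10–12:40, 14:30–16:00.
Yusuf ∩ Dana ∩ Nikolai: 10:20–10:40, 12:10–12:40.
Yusuf ∩ Dana ∩ Nikolai ∩ Bob: 10:20–10:40, 12:10–12:20, 12:30–12:40.
Common window lengths: 20, 10, 10 min; longest is 20.

20 minutes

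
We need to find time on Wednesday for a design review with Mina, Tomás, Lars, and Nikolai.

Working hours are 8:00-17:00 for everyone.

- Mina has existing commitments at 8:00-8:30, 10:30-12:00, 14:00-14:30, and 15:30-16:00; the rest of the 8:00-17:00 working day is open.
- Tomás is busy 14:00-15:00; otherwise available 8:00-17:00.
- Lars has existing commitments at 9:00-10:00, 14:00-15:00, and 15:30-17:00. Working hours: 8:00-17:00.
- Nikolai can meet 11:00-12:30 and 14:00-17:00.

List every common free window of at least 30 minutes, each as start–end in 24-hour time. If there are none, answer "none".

Mina free within 08:00–17:00: 08:30–10:30, 12:00–14:00, 14:30–15:30, 16:00–17:00.
Tomás free within 08:00–17:00: 08:00–14:00, 15:00–17:00.
Lars free within 08:00–17:00: 08:00–09:00, 10:00–14:00, 15:00–15:30.
Mina ∩ Tomás: 08:30–10:30, 12:00–14:00, 15:00–15:30, 16:00–17:00.
Mina ∩ Tomás ∩ Lars: 08:30–09:00, 10:00–10:30, 12:00–14:00, 15:00–15:30.
Mina ∩ Tomás ∩ Lars ∩ Nikolai: 12:00–12:30, 15:00–15:30.
Windows ≥ 30 min: 12:00–12:30, 15:00–15:30.

12:00–12:30, 15:00–15:30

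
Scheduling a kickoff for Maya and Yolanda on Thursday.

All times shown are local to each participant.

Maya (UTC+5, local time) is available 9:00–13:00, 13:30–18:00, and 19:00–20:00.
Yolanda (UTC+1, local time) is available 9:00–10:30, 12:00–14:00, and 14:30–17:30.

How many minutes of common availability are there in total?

Maya → UTC: 04:00–08:00, 08:30–13:00, 14:00–15:00.
Yolanda → UTC: 08:00–09:30, 11:00–13:00, 13:30–16:30.
Maya ∩ Yolanda: 08:30–09:30, 11:00–13:00, 14:00–15:00.
Total common minutes: 60 + 120 + 60 = 240.

240 minutes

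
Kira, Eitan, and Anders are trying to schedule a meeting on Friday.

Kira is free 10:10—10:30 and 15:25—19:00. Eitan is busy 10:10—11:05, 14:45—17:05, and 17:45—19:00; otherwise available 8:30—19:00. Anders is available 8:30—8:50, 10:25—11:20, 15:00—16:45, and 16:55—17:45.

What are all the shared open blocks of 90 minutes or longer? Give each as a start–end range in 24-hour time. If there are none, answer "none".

Eitan free within 08:30–19:00: 08:30–10:10, 11:05–14:45, 17:05–17:45.
Kira ∩ Eitan: 17:05–17:45.
Kira ∩ Eitan ∩ Anders: 17:05–17:45.
Windows ≥ 90 min: (none).

none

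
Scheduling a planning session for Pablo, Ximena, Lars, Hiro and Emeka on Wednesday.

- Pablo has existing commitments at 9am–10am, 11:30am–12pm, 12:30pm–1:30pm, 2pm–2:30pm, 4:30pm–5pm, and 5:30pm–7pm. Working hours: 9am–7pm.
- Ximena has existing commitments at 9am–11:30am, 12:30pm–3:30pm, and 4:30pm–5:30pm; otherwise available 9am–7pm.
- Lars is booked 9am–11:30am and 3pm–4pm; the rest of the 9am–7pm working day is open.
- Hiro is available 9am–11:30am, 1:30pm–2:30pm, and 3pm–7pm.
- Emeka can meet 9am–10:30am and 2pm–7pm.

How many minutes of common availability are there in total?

Pablo free within 09:00–19:00: 10:00–11:30, 12:00–12:30, 13:30–14:00, 14:30–16:30, 17:00–17:30.
Ximena free within 09:00–19:00: 11:30–12:30, 15:30–16:30, 17:30–19:00.
Lars free within 09:00–19:00: 11:30–15:00, 16:00–19:00.
Pablo ∩ Ximena: 12:00–12:30, 15:30–16:30.
Pablo ∩ Ximena ∩ Lars: 12:00–12:30, 16:00–16:30.
Pablo ∩ Ximena ∩ Lars ∩ Hiro: 16:00–16:30.
Pablo ∩ Ximena ∩ Lars ∩ Hiro ∩ Emeka: 16:00–16:30.
Total common minutes: 30.

30 minutes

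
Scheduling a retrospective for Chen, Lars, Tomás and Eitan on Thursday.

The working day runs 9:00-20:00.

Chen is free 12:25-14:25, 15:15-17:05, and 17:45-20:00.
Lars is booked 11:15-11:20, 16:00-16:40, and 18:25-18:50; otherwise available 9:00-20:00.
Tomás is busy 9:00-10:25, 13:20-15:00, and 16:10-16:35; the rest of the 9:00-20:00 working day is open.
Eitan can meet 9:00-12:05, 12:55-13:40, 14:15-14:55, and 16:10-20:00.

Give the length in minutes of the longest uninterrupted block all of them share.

70 minutes

Lars free within 09:00–20:00: 09:00–11:15, 11:20–16:00, 16:40–18:25, 18:50–20:00.
Tomás free within 09:00–20:00: 10:25–13:20, 15:00–16:10, 16:35–20:00.
Chen ∩ Lars: 12:25–14:25, 15:15–16:00, 16:40–17:05, 17:45–18:25, 18:50–20:00.
Chen ∩ Lars ∩ Tomás: 12:25–13:20, 15:15–16:00, 16:40–17:05, 17:45–18:25, 18:50–20:00.
Chen ∩ Lars ∩ Tomás ∩ Eitan: 12:55–13:20, 16:40–17:05, 17:45–18:25, 18:50–20:00.
Common window lengths: 25, 25, 40, 70 min; longest is 70.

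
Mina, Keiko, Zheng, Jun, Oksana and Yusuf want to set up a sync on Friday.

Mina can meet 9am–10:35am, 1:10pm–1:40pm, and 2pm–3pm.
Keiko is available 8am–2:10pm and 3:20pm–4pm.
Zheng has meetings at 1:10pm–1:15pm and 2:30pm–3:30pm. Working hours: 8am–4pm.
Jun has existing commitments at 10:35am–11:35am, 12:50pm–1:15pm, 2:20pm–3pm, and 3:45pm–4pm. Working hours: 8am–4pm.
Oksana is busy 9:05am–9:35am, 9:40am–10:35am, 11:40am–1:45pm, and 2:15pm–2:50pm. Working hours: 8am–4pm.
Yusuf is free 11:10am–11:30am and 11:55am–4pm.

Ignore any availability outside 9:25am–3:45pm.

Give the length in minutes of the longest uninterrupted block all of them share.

Zheng free within 08:00–16:00: 08:00–13:10, 13:15–14:30, 15:30–16:00.
Jun free within 08:00–16:00: 08:00–10:35, 11:35–12:50, 13:15–14:20, 15:00–15:45.
Oksana free within 08:00–16:00: 08:00–09:05, 09:35–09:40, 10:35–11:40, 13:45–14:15, 14:50–16:00.
Mina ∩ Keiko: 09:00–10:35, 13:10–13:40, 14:00–14:10.
Mina ∩ Keiko ∩ Zheng: 09:00–10:35, 13:15–13:40, 14:00–14:10.
Mina ∩ Keiko ∩ Zheng ∩ Jun: 09:00–10:35, 13:15–13:40, 14:00–14:10.
Mina ∩ Keiko ∩ Zheng ∩ Jun ∩ Oksana: 09:00–09:05, 09:35–09:40, 14:00–14:10.
Mina ∩ Keiko ∩ Zheng ∩ Jun ∩ Oksana ∩ Yusuf: 14:00–14:10.
Restricted to 09:25–15:45: 14:00–14:10.
Single common window of 10 minutes.

10 minutes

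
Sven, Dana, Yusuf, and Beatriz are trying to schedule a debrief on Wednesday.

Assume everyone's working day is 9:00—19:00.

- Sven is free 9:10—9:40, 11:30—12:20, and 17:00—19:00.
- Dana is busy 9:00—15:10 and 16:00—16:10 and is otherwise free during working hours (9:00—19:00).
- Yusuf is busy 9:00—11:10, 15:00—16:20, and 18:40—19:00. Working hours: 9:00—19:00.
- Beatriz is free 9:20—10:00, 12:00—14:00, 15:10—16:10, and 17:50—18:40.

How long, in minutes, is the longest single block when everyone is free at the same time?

50 minutes

Dana free within 09:00–19:00: 15:10–16:00, 16:10–19:00.
Yusuf free within 09:00–19:00: 11:10–15:00, 16:20–18:40.
Sven ∩ Dana: 17:00–19:00.
Sven ∩ Dana ∩ Yusuf: 17:00–18:40.
Sven ∩ Dana ∩ Yusuf ∩ Beatriz: 17:50–18:40.
Single common window of 50 minutes.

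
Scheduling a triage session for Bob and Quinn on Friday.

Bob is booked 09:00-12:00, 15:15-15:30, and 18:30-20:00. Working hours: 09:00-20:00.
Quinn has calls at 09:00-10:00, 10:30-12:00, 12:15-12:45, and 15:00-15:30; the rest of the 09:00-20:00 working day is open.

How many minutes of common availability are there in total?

330 minutes

Bob free within 09:00–20:00: 12:00–15:15, 15:30–18:30.
Quinn free within 09:00–20:00: 10:00–10:30, 12:00–12:15, 12:45–15:00, 15:30–20:00.
Bob ∩ Quinn: 12:00–12:15, 12:45–15:00, 15:30–18:30.
Total common minutes: 15 + 135 + 180 = 330.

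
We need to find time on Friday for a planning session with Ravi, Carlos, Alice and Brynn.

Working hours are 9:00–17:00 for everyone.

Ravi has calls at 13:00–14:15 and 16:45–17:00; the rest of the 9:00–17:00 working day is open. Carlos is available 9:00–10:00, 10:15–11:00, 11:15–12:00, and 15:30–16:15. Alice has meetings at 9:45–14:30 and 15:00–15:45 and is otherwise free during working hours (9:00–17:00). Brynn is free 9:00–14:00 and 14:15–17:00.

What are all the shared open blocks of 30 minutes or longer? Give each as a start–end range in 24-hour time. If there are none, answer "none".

09:00–09:45, 15:45–16:15

Ravi free within 09:00–17:00: 09:00–13:00, 14:15–16:45.
Alice free within 09:00–17:00: 09:00–09:45, 14:30–15:00, 15:45–17:00.
Ravi ∩ Carlos: 09:00–10:00, 10:15–11:00, 11:15–12:00, 15:30–16:15.
Ravi ∩ Carlos ∩ Alice: 09:00–09:45, 15:45–16:15.
Ravi ∩ Carlos ∩ Alice ∩ Brynn: 09:00–09:45, 15:45–16:15.
Windows ≥ 30 min: 09:00–09:45, 15:45–16:15.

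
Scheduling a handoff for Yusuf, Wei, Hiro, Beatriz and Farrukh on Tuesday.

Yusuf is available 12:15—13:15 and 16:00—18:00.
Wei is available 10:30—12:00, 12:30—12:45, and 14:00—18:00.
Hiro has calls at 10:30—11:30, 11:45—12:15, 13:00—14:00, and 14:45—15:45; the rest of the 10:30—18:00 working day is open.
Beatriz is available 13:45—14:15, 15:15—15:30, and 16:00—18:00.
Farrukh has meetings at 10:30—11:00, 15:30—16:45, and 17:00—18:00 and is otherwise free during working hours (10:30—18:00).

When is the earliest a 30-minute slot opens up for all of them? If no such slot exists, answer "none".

Hiro free within 10:30–18:00: 11:30–11:45, 12:15–13:00, 14:00–14:45, 15:45–18:00.
Farrukh free within 10:30–18:00: 11:00–15:30, 16:45–17:00.
Yusuf ∩ Wei: 12:30–12:45, 16:00–18:00.
Yusuf ∩ Wei ∩ Hiro: 12:30–12:45, 16:00–18:00.
Yusuf ∩ Wei ∩ Hiro ∩ Beatriz: 16:00–18:00.
Yusuf ∩ Wei ∩ Hiro ∩ Beatriz ∩ Farrukh: 16:45–17:00.
Windows ≥ 30 min: (none).

none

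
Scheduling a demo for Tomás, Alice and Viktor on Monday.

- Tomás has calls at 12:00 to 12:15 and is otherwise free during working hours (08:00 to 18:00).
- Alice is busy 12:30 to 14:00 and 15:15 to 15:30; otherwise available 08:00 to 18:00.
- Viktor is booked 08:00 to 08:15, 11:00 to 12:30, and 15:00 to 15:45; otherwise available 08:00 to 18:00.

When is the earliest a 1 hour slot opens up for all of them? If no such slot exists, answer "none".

Tomás free within 08:00–18:00: 08:00–12:00, 12:15–18:00.
Alice free within 08:00–18:00: 08:00–12:30, 14:00–15:15, 15:30–18:00.
Viktor free within 08:00–18:00: 08:15–11:00, 12:30–15:00, 15:45–18:00.
Tomás ∩ Alice: 08:00–12:00, 12:15–12:30, 14:00–15:15, 15:30–18:00.
Tomás ∩ Alice ∩ Viktor: 08:15–11:00, 14:00–15:00, 15:45–18:00.
Windows ≥ 60 min: 08:15–11:00, 14:00–15:00, 15:45–18:00.
Earliest such window starts at 08:15.

08:15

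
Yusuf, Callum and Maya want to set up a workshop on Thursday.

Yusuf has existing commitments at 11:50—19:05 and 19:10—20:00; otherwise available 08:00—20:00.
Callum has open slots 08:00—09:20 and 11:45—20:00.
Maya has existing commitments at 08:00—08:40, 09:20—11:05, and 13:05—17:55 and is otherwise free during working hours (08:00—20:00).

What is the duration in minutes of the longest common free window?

40 minutes

Yusuf free within 08:00–20:00: 08:00–11:50, 19:05–19:10.
Maya free within 08:00–20:00: 08:40–09:20, 11:05–13:05, 17:55–20:00.
Yusuf ∩ Callum: 08:00–09:20, 11:45–11:50, 19:05–19:10.
Yusuf ∩ Callum ∩ Maya: 08:40–09:20, 11:45–11:50, 19:05–19:10.
Common window lengths: 40, 5, 5 min; longest is 40.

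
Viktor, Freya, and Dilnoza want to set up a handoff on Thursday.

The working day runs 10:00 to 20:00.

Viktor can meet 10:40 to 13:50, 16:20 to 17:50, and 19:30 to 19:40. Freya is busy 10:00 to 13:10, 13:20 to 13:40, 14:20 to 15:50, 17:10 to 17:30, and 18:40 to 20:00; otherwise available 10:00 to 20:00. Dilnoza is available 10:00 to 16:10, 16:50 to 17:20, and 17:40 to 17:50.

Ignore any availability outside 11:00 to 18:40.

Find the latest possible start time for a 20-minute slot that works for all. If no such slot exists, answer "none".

Freya free within 10:00–20:00: 13:10–13:20, 13:40–14:20, 15:50–17:10, 17:30–18:40.
Viktor ∩ Freya: 13:10–13:20, 13:40–13:50, 16:20–17:10, 17:30–17:50.
Viktor ∩ Freya ∩ Dilnoza: 13:10–13:20, 13:40–13:50, 16:50–17:10, 17:40–17:50.
Restricted to 11:00–18:40: 13:10–13:20, 13:40–13:50, 16:50–17:10, 17:40–17:50.
Windows ≥ 20 min: 16:50–17:10.
Latest start in the last window 16:50–17:10 is 17:10 − 20 min = 16:50.

16:50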